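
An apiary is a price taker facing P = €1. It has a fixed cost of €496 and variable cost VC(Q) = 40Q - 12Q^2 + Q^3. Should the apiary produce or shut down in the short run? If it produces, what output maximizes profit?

Shut down

Strip out fixed cost: VC = 40Q - 12Q^2 + Q^3. Then AVC = 40 - 12Q + Q^2 and MC = 40 - 24Q + 3Q^2.
The AVC parabola has its vertex at Q = 12/2 = 6, where AVC = 40 - 12·6 + 6^2 = €4.
Since P = €1 < min AVC = €4, price fails to cover variable cost at any output.
The firm minimizes its loss by shutting down and losing only its fixed cost of €496.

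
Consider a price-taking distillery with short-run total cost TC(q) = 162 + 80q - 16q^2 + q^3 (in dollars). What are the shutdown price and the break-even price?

Shutdown price = $16; break-even price = $35

AVC = 80 - 16q + q^2; minimized at q = 8, giving min AVC = $16. That is the shutdown price.
ATC = 162/q + 80 - 16q + q^2. Setting dATC/dq = −162/q^2 − 16 + 2q = 0 gives q = 9 (since 2·9^3 − 16·9^2 = 162).
min ATC = 162/9 + 80 − 16·9 + 9^2 = $35. That is the break-even price.
Between these two prices the firm operates at a loss; above $35 it earns a profit.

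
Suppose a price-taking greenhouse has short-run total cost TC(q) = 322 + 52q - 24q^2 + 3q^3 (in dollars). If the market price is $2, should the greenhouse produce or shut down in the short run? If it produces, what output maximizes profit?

From TC, MC = TC'(q) = 52 - 48q + 9q^2 and AVC = VC/q = 52 - 24q + 3q^2.
The AVC parabola has its vertex at q = 24/6 = 4, where AVC = 52 - 24·4 + 3·4^2 = $4.
With P < min AVC ($2 < $4), every unit sold adds to the loss.
Best response: produce nothing and absorb the $322 fixed cost.

Shut down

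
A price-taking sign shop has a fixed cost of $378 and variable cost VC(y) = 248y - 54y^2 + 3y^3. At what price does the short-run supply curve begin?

The firm shuts down when price falls below the minimum of average variable cost. AVC = VC/y = 248 - 54y + 3y^2.
dAVC/dy = -54 + 6y = 0 gives y = 9. min AVC = 248 - 54·9 + 3·9^2 = 5.
The firm shuts down for any P below $5.

$5 per unit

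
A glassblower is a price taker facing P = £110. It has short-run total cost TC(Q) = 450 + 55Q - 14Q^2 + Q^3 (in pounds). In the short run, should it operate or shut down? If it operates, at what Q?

Strip out fixed cost: VC = 55Q - 14Q^2 + Q^3. Then AVC = 55 - 14Q + Q^2 and MC = 55 - 28Q + 3Q^2.
AVC is minimized where dAVC/dQ = -14 + 2Q = 0, at Q = 7; min AVC = 55 - 14·7 + 7^2 = £6.
Since P = £110 ≥ min AVC = £6, price covers variable cost and the firm should produce.
Set P = MC: 110 = 55 - 28Q + 3Q^2 → -55 - 28Q + 3Q^2 = 0. The roots are Q = -5/3 and Q = 11; the profit-maximizing output is on the rising part of MC, so Q* = 11.
Check: AVC at Q = 11 is £22 ≤ P, so revenue covers variable cost.
Profit = P·Q − TC = 110·11 − 692 = £518.

Produce at Q = 11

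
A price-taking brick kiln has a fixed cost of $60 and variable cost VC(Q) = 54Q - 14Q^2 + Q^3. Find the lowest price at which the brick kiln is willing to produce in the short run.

The shutdown price is the minimum of AVC. VC = 54Q - 14Q^2 + Q^3, so AVC = 54 - 14Q + Q^2.
At the minimum of AVC, MC = AVC. MC = 54 - 28Q + 3Q^2; setting MC = AVC gives 2Q^2 - 14Q = 0, so Q = 7. min AVC = 5.
The firm shuts down for any P below $5.

$5 per unit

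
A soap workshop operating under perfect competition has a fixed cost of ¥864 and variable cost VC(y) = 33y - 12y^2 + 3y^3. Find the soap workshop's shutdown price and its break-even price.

Shutdown price = ¥21; break-even price = ¥213

AVC = 33 - 12y + 3y^2; minimized at y = 2, giving min AVC = ¥21. That is the shutdown price.
ATC = 864/y + 33 - 12y + 3y^2. Setting dATC/dy = −864/y^2 − 12 + 6y = 0 gives y = 6 (since 6·6^3 − 12·6^2 = 864).
min ATC = 864/6 + 33 − 12·6 + 3·6^2 = ¥213. That is the break-even price.
For ¥21 ≤ P < ¥213 the firm produces at a loss; below ¥21 it shuts down.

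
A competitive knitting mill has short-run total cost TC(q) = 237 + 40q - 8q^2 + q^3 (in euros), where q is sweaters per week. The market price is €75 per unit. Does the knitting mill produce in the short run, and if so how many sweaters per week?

Produce at q = 7

Strip out fixed cost: VC = 40q - 8q^2 + q^3. Then AVC = 40 - 8q + q^2 and MC = 40 - 16q + 3q^2.
AVC is minimized where dAVC/dq = -8 + 2q = 0, at q = 4; min AVC = 40 - 8·4 + 4^2 = €24.
Because €75 ≥ €24, revenue can cover variable cost; the firm operates.
Set P = MC: 75 = 40 - 16q + 3q^2 → -35 - 16q + 3q^2 = 0. The roots are q = -5/3 and q = 7; the profit-maximizing output is on the rising part of MC, so q* = 7.
Check: AVC at q = 7 is €33 ≤ P, so revenue covers variable cost.
Profit = P·q − TC = 75·7 − 468 = €57.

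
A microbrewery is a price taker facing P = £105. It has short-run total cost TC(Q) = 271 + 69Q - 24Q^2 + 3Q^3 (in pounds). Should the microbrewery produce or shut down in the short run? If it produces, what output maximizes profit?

Strip out fixed cost: VC = 69Q - 24Q^2 + 3Q^3. Then AVC = 69 - 24Q + 3Q^2 and MC = 69 - 48Q + 9Q^2.
AVC hits its minimum where MC = AVC, at Q = 4, giving min AVC = 69 - 24·4 + 3·4^2 = £21.
P = £105 exceeds min AVC = £21, so the firm stays open.
Solving P = MC: -36 - 48Q + 9Q^2 = 0 ⇒ Q = -2/3 or 6. On the upward-sloping branch, Q* = 6.
Check: AVC at Q = 6 is £33 ≤ P, so revenue covers variable cost.
Profit = P·Q − TC = 105·6 − 469 = £161.

Produce at Q = 6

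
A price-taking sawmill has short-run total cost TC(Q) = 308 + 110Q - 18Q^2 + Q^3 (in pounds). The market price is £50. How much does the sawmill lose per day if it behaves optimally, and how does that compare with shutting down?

Profit = -£108 at Q = 10

AVC = 110 - 18Q + Q^2; min AVC = £29 at Q = 9. Since P = £50 ≥ min AVC, the firm produces.
MC = 110 - 36Q + 3Q^2. Setting P = MC and taking the root on the rising branch gives Q* = 10.
TR = 50·10 = 500. TC = 308 + 300 = 608. Profit = 500 − 608 = -£108.
By producing, the firm covers all variable cost plus £200 of fixed cost; shutting down would lose the full £308.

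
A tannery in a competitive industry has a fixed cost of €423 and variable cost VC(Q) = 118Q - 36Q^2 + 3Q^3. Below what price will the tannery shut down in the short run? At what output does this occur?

€10 per unit, at Q = 6

The shutdown price is the minimum of AVC. VC = 118Q - 36Q^2 + 3Q^3, so AVC = 118 - 36Q + 3Q^2.
At the minimum of AVC, MC = AVC. MC = 118 - 72Q + 9Q^2; setting MC = AVC gives 6Q^2 - 36Q = 0, so Q = 6. min AVC = 10.
So the shutdown price is €10.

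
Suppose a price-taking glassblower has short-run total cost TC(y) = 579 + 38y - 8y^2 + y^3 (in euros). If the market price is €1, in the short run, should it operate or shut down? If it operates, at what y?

Strip out fixed cost: VC = 38y - 8y^2 + y^3. Then AVC = 38 - 8y + y^2 and MC = 38 - 16y + 3y^2.
AVC hits its minimum where MC = AVC, at y = 4, giving min AVC = 38 - 8·4 + 4^2 = €22.
Since P = €1 < min AVC = €22, price fails to cover variable cost at any output.
Shutting down limits the loss to fixed cost, €579.

Shut down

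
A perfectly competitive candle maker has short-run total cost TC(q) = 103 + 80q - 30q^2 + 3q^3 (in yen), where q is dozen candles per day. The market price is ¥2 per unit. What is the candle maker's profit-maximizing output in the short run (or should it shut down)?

Strip out fixed cost: VC = 80q - 30q^2 + 3q^3. Then AVC = 80 - 30q + 3q^2 and MC = 80 - 60q + 9q^2.
AVC is minimized where dAVC/dq = -30 + 6q = 0, at q = 5; min AVC = 80 - 30·5 + 3·5^2 = ¥5.
P = ¥2 lies below min AVC = ¥5; no output level covers variable cost.
Best response: produce nothing and absorb the ¥103 fixed cost.

Shut down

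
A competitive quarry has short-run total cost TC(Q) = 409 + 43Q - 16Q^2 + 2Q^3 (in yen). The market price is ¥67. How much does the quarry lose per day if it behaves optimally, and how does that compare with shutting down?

AVC = 43 - 16Q + 2Q^2 has its minimum ¥11 at Q = 4; price ¥67 clears that bar, so the firm operates.
With MC = 43 - 32Q + 6Q^2, P = MC on the upward-sloping part at Q* = 6.
TR = 67·6 = 402. TC = 409 + 114 = 523. Profit = 402 − 523 = -¥121.
By producing, the firm covers all variable cost plus ¥288 of fixed cost; shutting down would lose the full ¥409.

Profit = -¥121 at Q = 6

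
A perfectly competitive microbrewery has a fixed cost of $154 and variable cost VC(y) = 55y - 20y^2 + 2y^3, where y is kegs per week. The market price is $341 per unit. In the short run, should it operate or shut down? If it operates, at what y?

Strip out fixed cost: VC = 55y - 20y^2 + 2y^3. Then AVC = 55 - 20y + 2y^2 and MC = 55 - 40y + 6y^2.
AVC hits its minimum where MC = AVC, at y = 5, giving min AVC = 55 - 20·5 + 2·5^2 = $5.
Because $341 ≥ $5, revenue can cover variable cost; the firm operates.
Solving P = MC: -286 - 40y + 6y^2 = 0 ⇒ y = -13/3 or 11. On the upward-sloping branch, y* = 11.
Check: AVC at y = 11 is $77 ≤ P, so revenue covers variable cost.
Profit = P·y − TC = 341·11 − 1001 = $2750.

Produce at y = 11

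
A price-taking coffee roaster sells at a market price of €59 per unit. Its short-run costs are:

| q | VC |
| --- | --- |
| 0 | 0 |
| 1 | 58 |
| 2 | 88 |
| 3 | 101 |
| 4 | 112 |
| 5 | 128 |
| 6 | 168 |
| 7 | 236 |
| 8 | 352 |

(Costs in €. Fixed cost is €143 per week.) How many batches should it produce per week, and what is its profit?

q = 6; profit = €43

Compute π = P·q − TC at each output: q=0: -143; q=1: -142; q=2: -113; q=3: -67; q=4: -19; q=5: 24; q=6: 43; q=7: 34; q=8: -23.
Profit is maximized at q = 6. AVC there is 168/6 = €28 ≤ P, so producing beats shutting down (which would give -€143).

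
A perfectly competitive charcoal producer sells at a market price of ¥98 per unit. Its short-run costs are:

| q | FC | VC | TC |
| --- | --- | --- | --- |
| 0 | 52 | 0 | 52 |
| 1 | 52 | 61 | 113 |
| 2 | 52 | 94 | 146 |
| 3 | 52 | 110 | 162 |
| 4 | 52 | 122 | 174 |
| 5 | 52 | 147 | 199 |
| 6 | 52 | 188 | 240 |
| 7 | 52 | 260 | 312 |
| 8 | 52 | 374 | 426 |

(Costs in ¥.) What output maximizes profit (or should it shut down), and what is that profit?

q = 7; profit = ¥374

Profit at each row (π = 98q − TC): q=0: -52; q=1: -15; q=2: 50; q=3: 132; q=4: 218; q=5: 291; q=6: 348; q=7: 374; q=8: 358.
Profit is maximized at q = 7. AVC there is 260/7 = ¥37.14 ≤ P, so producing beats shutting down (which would give -¥52).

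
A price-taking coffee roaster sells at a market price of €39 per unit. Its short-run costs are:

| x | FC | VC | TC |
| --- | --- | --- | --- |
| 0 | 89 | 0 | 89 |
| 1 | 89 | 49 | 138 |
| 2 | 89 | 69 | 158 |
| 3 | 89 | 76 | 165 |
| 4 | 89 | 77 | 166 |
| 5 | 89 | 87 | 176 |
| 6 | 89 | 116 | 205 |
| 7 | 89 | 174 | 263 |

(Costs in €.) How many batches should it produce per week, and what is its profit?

x = 6; profit = €29

Profit at each row (π = 39x − TC): x=0: -89; x=1: -99; x=2: -80; x=3: -48; x=4: -10; x=5: 19; x=6: 29; x=7: 10.
Profit is maximized at x = 6. AVC there is 116/6 = €19.33 ≤ P, so producing beats shutting down (which would give -€89).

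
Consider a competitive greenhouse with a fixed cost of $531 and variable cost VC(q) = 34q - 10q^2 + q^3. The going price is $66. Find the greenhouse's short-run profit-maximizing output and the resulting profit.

AVC = 34 - 10q + q^2; min AVC = $9 at q = 5. Since P = $66 ≥ min AVC, the firm produces.
With MC = 34 - 20q + 3q^2, P = MC on the upward-sloping part at q* = 8.
TR = 66·8 = 528. TC = 531 + 144 = 675. Profit = 528 − 675 = -$147.
That loss of $147 beats the $531 the firm would lose by shutting down; producing recovers $384 of fixed cost.

Profit = -$147 at q = 8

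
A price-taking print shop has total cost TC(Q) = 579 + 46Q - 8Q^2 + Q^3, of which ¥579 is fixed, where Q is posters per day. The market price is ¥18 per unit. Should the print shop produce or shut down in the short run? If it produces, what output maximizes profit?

Shut down

Variable cost is VC = 46Q - 8Q^2 + Q^3, so AVC = VC/Q = 46 - 8Q + Q^2 and MC = dTC/dQ = 46 - 16Q + 3Q^2.
The AVC parabola has its vertex at Q = 8/2 = 4, where AVC = 46 - 8·4 + 4^2 = ¥30.
Since P = ¥18 < min AVC = ¥30, price fails to cover variable cost at any output.
Shutting down limits the loss to fixed cost, ¥579.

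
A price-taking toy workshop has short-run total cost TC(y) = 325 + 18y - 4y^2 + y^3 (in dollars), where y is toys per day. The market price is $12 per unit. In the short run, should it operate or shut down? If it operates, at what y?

Shut down

From TC, MC = TC'(y) = 18 - 8y + 3y^2 and AVC = VC/y = 18 - 4y + y^2.
AVC hits its minimum where MC = AVC, at y = 2, giving min AVC = 18 - 4·2 + 2^2 = $14.
P = $12 lies below min AVC = $14; no output level covers variable cost.
Best response: produce nothing and absorb the $325 fixed cost.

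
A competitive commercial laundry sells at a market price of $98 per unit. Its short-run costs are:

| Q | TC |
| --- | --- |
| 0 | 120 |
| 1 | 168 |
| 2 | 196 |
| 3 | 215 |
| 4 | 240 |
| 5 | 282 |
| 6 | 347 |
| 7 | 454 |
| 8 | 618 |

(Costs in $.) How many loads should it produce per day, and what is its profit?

Q = 6; profit = $241

Tabulate TR − TC: Q=0: -120; Q=1: -70; Q=2: 0; Q=3: 79; Q=4: 152; Q=5: 208; Q=6: 241; Q=7: 232; Q=8: 166.
Profit is maximized at Q = 6. AVC there is 227/6 = $37.83 ≤ P, so producing beats shutting down (which would give -$120).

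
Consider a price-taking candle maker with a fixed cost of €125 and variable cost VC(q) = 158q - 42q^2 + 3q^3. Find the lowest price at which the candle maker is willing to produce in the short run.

Short-run supply begins at min AVC. From VC = 158q - 42q^2 + 3q^3, AVC = 158 - 42q + 3q^2.
At the minimum of AVC, MC = AVC. MC = 158 - 84q + 9q^2; setting MC = AVC gives 6q^2 - 42q = 0, so q = 7. min AVC = 11.
The firm shuts down for any P below €11.

€11 per unit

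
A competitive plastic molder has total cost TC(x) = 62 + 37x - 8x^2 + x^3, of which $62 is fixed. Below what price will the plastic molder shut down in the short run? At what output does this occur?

The firm shuts down when price falls below the minimum of average variable cost. AVC = VC/x = 37 - 8x + x^2.
dAVC/dx = -8 + 2x = 0 gives x = 4. min AVC = 37 - 8·4 + 4^2 = 21.
The firm shuts down for any P below $21.

$21 per unit, at x = 4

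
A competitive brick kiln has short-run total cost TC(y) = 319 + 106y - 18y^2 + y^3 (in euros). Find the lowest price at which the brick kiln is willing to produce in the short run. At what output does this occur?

The shutdown price is the minimum of AVC. VC = 106y - 18y^2 + y^3, so AVC = 106 - 18y + y^2.
dAVC/dy = -18 + 2y = 0 gives y = 9. min AVC = 106 - 18·9 + 9^2 = 25.
For P < €25 the firm produces nothing.

€25 per unit, at y = 9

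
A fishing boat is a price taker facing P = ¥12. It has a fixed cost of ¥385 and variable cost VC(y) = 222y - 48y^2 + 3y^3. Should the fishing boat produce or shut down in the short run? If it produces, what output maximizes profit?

Strip out fixed cost: VC = 222y - 48y^2 + 3y^3. Then AVC = 222 - 48y + 3y^2 and MC = 222 - 96y + 9y^2.
AVC is minimized where dAVC/dy = -48 + 6y = 0, at y = 8; min AVC = 222 - 48·8 + 3·8^2 = ¥30.
Since P = ¥12 < min AVC = ¥30, price fails to cover variable cost at any output.
The firm minimizes its loss by shutting down and losing only its fixed cost of ¥385.

Shut down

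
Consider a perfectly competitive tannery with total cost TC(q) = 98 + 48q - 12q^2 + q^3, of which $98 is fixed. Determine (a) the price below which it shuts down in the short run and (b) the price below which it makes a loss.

Shutdown price = min AVC. AVC = 48 - 12q + q^2, with vertex at q = 6 and minimum $12.
ATC = 98/q + 48 - 12q + q^2. Setting dATC/dq = −98/q^2 − 12 + 2q = 0 gives q = 7 (since 2·7^3 − 12·7^2 = 98).
min ATC = 98/7 + 48 − 12·7 + 7^2 = $27. That is the break-even price.
For $12 ≤ P < $27 the firm produces at a loss; below $12 it shuts down.

Shutdown price = $12; break-even price = $27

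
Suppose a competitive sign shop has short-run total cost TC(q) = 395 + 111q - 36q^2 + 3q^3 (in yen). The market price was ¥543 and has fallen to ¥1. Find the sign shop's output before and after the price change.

Output falls from 12 to 0 (the firm shuts down)

AVC = 111 - 36q + 3q^2, minimized at q = 6 where min AVC = ¥3. MC = 111 - 72q + 9q^2.
With P = ¥543 above the shutdown price, P = MC gives q = 12.
At P = ¥1 < min AVC = ¥3, price no longer covers variable cost at any output, so the firm shuts down: q = 0.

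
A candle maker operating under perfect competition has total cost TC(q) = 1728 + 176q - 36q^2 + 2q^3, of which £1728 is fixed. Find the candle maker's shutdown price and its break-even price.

Shutdown price = min AVC. AVC = 176 - 36q + 2q^2, with vertex at q = 9 and minimum £14.
ATC = 1728/q + 176 - 36q + 2q^2. Setting dATC/dq = −1728/q^2 − 36 + 4q = 0 gives q = 12 (since 4·12^3 − 36·12^2 = 1728).
min ATC = 1728/12 + 176 − 36·12 + 2·12^2 = £176. That is the break-even price.
For £14 ≤ P < £176 the firm produces at a loss; below £14 it shuts down.

Shutdown price = £14; break-even price = £176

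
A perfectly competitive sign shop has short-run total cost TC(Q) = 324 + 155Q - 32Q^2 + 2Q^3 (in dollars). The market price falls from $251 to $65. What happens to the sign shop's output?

Output falls from 12 to 9

AVC = 155 - 32Q + 2Q^2, minimized at Q = 8 where min AVC = $27. MC = 155 - 64Q + 6Q^2.
With P = $251 above the shutdown price, P = MC gives Q = 12.
At P = $65 ≥ min AVC, set P = MC: Q = 9. The firm stays open but cuts output.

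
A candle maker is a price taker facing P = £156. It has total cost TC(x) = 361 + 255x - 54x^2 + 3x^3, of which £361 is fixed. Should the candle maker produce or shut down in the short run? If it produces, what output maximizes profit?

Produce at x = 11

Variable cost is VC = 255x - 54x^2 + 3x^3, so AVC = VC/x = 255 - 54x + 3x^2 and MC = dTC/dx = 255 - 108x + 9x^2.
AVC is minimized where dAVC/dx = -54 + 6x = 0, at x = 9; min AVC = 255 - 54·9 + 3·9^2 = £12.
Since P = £156 ≥ min AVC = £12, price covers variable cost and the firm should produce.
Set P = MC: 156 = 255 - 108x + 9x^2 → 99 - 108x + 9x^2 = 0. The roots are x = 1 and x = 11; the profit-maximizing output is on the rising part of MC, so x* = 11.
Check: AVC at x = 11 is £24 ≤ P, so revenue covers variable cost.
Profit = P·x − TC = 156·11 − 625 = £1091.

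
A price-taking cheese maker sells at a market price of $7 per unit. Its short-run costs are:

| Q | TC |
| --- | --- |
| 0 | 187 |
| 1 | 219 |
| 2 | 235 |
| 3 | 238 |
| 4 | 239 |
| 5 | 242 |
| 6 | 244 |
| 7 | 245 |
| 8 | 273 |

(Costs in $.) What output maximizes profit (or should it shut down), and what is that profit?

Q = 0 (shut down); profit = -$187

Compute π = P·Q − TC at each output: Q=0: -187; Q=1: -212; Q=2: -221; Q=3: -217; Q=4: -211; Q=5: -207; Q=6: -202; Q=7: -196; Q=8: -217.
Profit is highest at Q = 0. Equivalently, the lowest AVC in the table is 58/7 ≈ $8.29 at Q = 7, and P = $7 falls below it — price never covers variable cost, so the firm shuts down and loses only its fixed cost.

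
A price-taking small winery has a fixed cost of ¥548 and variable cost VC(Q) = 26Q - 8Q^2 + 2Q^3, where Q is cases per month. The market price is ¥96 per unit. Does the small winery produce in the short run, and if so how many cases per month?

Produce at Q = 5

From TC, MC = TC'(Q) = 26 - 16Q + 6Q^2 and AVC = VC/Q = 26 - 8Q + 2Q^2.
AVC hits its minimum where MC = AVC, at Q = 2, giving min AVC = 26 - 8·2 + 2·2^2 = ¥18.
Because ¥96 ≥ ¥18, revenue can cover variable cost; the firm operates.
P = MC gives -70 - 16Q + 6Q^2 = 0, with roots -7/3 and 5. Take the larger (rising MC): Q* = 5.
Check: AVC at Q = 5 is ¥36 ≤ P, so revenue covers variable cost.
Profit = P·Q − TC = 96·5 − 728 = -¥248, a loss, but smaller than the ¥548 fixed cost the firm would lose by shutting down.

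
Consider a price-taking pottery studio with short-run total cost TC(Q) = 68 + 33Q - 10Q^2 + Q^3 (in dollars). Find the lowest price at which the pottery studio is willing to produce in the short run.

$8 per unit

The shutdown price is the minimum of AVC. VC = 33Q - 10Q^2 + Q^3, so AVC = 33 - 10Q + Q^2.
At the minimum of AVC, MC = AVC. MC = 33 - 20Q + 3Q^2; setting MC = AVC gives 2Q^2 - 10Q = 0, so Q = 5. min AVC = 8.
The firm shuts down for any P below $8.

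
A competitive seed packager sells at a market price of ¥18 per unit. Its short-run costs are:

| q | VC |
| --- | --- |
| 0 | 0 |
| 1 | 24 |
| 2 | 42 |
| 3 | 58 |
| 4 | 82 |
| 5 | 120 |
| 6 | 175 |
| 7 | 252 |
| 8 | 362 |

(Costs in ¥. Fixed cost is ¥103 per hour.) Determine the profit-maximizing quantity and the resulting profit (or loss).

Compute π = P·q − TC at each output: q=0: -103; q=1: -109; q=2: -109; q=3: -107; q=4: -113; q=5: -133; q=6: -170; q=7: -229; q=8: -321.
Profit is highest at q = 0. Equivalently, the lowest AVC in the table is 58/3 ≈ ¥19.33 at q = 3, and P = ¥18 falls below it — price never covers variable cost, so the firm shuts down and loses only its fixed cost.

q = 0 (shut down); profit = -¥103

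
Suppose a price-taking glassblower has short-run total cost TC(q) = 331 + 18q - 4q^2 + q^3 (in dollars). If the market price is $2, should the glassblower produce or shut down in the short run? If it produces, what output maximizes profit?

Shut down

Variable cost is VC = 18q - 4q^2 + q^3, so AVC = VC/q = 18 - 4q + q^2 and MC = dTC/dq = 18 - 8q + 3q^2.
AVC is minimized where dAVC/dq = -4 + 2q = 0, at q = 2; min AVC = 18 - 4·2 + 2^2 = $14.
With P < min AVC ($2 < $14), every unit sold adds to the loss.
Shutting down limits the loss to fixed cost, $331.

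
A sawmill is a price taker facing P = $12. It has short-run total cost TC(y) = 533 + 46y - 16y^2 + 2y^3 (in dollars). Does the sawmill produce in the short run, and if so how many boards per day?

Shut down

Strip out fixed cost: VC = 46y - 16y^2 + 2y^3. Then AVC = 46 - 16y + 2y^2 and MC = 46 - 32y + 6y^2.
AVC hits its minimum where MC = AVC, at y = 4, giving min AVC = 46 - 16·4 + 2·4^2 = $14.
P = $12 lies below min AVC = $14; no output level covers variable cost.
The firm minimizes its loss by shutting down and losing only its fixed cost of $533.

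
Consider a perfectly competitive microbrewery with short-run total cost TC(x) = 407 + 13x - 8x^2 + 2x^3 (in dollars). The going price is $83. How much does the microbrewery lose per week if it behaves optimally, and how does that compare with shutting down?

Profit = -$107 at x = 5

AVC = 13 - 8x + 2x^2; min AVC = $5 at x = 2. Since P = $83 ≥ min AVC, the firm produces.
With MC = 13 - 16x + 6x^2, P = MC on the upward-sloping part at x* = 5.
TR = 83·5 = 415. TC = 407 + 115 = 522. Profit = 415 − 522 = -$107.
That loss of $107 beats the $407 the firm would lose by shutting down; producing recovers $300 of fixed cost.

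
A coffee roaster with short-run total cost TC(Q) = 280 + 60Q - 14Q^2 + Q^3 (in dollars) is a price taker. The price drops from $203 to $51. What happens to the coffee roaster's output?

MC = 60 - 28Q + 3Q^2; the shutdown threshold is min AVC = $11 (at Q = 7).
At P = $203 ≥ min AVC, set P = MC on the rising branch: Q = 13.
At P = $51 ≥ min AVC, set P = MC: Q = 9. The firm stays open but cuts output.

Output falls from 13 to 9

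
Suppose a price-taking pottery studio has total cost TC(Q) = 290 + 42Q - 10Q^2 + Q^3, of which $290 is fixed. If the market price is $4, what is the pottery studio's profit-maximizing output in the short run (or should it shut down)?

Shut down

Variable cost is VC = 42Q - 10Q^2 + Q^3, so AVC = VC/Q = 42 - 10Q + Q^2 and MC = dTC/dQ = 42 - 20Q + 3Q^2.
AVC is minimized where dAVC/dQ = -10 + 2Q = 0, at Q = 5; min AVC = 42 - 10·5 + 5^2 = $17.
P = $4 lies below min AVC = $17; no output level covers variable cost.
Shutting down limits the loss to fixed cost, $290.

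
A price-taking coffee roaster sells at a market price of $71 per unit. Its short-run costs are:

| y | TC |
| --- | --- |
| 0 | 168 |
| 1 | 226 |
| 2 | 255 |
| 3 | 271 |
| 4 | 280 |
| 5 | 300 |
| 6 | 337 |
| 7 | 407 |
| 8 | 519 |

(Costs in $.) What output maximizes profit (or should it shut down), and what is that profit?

y = 7; profit = $90

Compute π = P·y − TC at each output: y=0: -168; y=1: -155; y=2: -113; y=3: -58; y=4: 4; y=5: 55; y=6: 89; y=7: 90; y=8: 49.
Profit is maximized at y = 7. AVC there is 239/7 = $34.14 ≤ P, so producing beats shutting down (which would give -$168).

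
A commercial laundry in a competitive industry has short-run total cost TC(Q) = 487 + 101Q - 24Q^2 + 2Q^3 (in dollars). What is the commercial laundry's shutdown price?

$29 per unit

The shutdown price is the minimum of AVC. VC = 101Q - 24Q^2 + 2Q^3, so AVC = 101 - 24Q + 2Q^2.
At the minimum of AVC, MC = AVC. MC = 101 - 48Q + 6Q^2; setting MC = AVC gives 4Q^2 - 24Q = 0, so Q = 6. min AVC = 29.
The firm shuts down for any P below $29.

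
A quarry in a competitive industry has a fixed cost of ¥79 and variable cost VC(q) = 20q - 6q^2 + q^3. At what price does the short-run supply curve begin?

The shutdown price is the minimum of AVC. VC = 20q - 6q^2 + q^3, so AVC = 20 - 6q + q^2.
dAVC/dq = -6 + 2q = 0 gives q = 3. min AVC = 20 - 6·3 + 3^2 = 11.
The firm shuts down for any P below ¥11.

¥11 per unit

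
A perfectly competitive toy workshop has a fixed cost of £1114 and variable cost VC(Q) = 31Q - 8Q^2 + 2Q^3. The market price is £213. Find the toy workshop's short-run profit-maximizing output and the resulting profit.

AVC = 31 - 8Q + 2Q^2; min AVC = £23 at Q = 2. Since P = £213 ≥ min AVC, the firm produces.
With MC = 31 - 16Q + 6Q^2, P = MC on the upward-sloping part at Q* = 7.
TR = 213·7 = 1491. TC = 1114 + 511 = 1625. Profit = 1491 − 1625 = -£134.
By producing, the firm covers all variable cost plus £980 of fixed cost; shutting down would lose the full £1114.

Profit = -£134 at Q = 7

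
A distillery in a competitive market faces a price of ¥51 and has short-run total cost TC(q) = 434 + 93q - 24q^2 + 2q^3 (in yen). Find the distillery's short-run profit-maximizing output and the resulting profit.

Profit = -¥238 at q = 7

AVC = 93 - 24q + 2q^2 has its minimum ¥21 at q = 6; price ¥51 clears that bar, so the firm operates.
MC = 93 - 48q + 6q^2. Setting P = MC and taking the root on the rising branch gives q* = 7.
TR = 51·7 = 357. TC = 434 + 161 = 595. Profit = 357 − 595 = -¥238.
Shutting down would mean losing the fixed cost of ¥434, so operating at a loss of ¥238 is better by ¥196.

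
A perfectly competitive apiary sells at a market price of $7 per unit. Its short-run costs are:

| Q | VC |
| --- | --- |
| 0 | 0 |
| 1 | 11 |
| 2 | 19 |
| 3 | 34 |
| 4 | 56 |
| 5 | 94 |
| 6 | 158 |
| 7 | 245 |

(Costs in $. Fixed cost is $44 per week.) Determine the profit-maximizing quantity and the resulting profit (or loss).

Profit at each row (π = 7Q − TC): Q=0: -44; Q=1: -48; Q=2: -49; Q=3: -57; Q=4: -72; Q=5: -103; Q=6: -160; Q=7: -240.
Profit is highest at Q = 0. Equivalently, the lowest AVC in the table is 19/2 ≈ $9.50 at Q = 2, and P = $7 falls below it — price never covers variable cost, so the firm shuts down and loses only its fixed cost.

Q = 0 (shut down); profit = -$44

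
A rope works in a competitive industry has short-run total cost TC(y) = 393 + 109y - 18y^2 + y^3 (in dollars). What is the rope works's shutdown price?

$28 per unit

The firm shuts down when price falls below the minimum of average variable cost. AVC = VC/y = 109 - 18y + y^2.
At the minimum of AVC, MC = AVC. MC = 109 - 36y + 3y^2; setting MC = AVC gives 2y^2 - 18y = 0, so y = 9. min AVC = 28.
So the shutdown price is $28.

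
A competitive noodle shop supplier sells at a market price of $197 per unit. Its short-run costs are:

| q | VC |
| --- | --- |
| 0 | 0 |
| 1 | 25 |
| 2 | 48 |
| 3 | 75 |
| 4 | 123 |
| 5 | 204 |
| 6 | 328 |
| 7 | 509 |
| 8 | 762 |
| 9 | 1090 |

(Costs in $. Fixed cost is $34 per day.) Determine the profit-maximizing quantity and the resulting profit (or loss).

Profit at each row (π = 197q − TC): q=0: -34; q=1: 138; q=2: 312; q=3: 482; q=4: 631; q=5: 747; q=6: 820; q=7: 836; q=8: 780; q=9: 649.
Profit is maximized at q = 7. AVC there is 509/7 = $72.71 ≤ P, so producing beats shutting down (which would give -$34).

q = 7; profit = $836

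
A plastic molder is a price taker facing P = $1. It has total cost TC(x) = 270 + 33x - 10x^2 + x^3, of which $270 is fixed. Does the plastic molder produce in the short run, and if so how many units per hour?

From TC, MC = TC'(x) = 33 - 20x + 3x^2 and AVC = VC/x = 33 - 10x + x^2.
AVC hits its minimum where MC = AVC, at x = 5, giving min AVC = 33 - 10·5 + 5^2 = $8.
P = $1 lies below min AVC = $8; no output level covers variable cost.
The firm minimizes its loss by shutting down and losing only its fixed cost of $270.

Shut down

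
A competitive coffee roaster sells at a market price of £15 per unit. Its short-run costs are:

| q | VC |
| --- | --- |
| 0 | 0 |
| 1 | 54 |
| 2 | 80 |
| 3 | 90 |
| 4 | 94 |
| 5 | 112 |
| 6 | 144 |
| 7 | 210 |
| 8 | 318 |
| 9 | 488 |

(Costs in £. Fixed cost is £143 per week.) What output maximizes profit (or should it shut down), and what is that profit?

q = 0 (shut down); profit = -£143

Tabulate TR − TC: q=0: -143; q=1: -182; q=2: -193; q=3: -188; q=4: -177; q=5: -180; q=6: -197; q=7: -248; q=8: -341; q=9: -496.
Profit is highest at q = 0. Equivalently, the lowest AVC in the table is 112/5 ≈ £22.40 at q = 5, and P = £15 falls below it — price never covers variable cost, so the firm shuts down and loses only its fixed cost.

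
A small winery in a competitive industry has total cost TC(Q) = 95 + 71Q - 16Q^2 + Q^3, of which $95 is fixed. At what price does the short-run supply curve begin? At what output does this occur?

The shutdown price is the minimum of AVC. VC = 71Q - 16Q^2 + Q^3, so AVC = 71 - 16Q + Q^2.
dAVC/dQ = -16 + 2Q = 0 gives Q = 8. min AVC = 71 - 16·8 + 8^2 = 7.
The firm shuts down for any P below $7.

$7 per unit, at Q = 8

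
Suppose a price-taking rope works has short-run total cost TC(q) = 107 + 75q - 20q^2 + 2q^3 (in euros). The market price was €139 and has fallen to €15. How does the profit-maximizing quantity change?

Output falls from 8 to 0 (the firm shuts down)

MC = 75 - 40q + 6q^2; the shutdown threshold is min AVC = €25 (at q = 5).
At P = €139 ≥ min AVC, set P = MC on the rising branch: q = 8.
At P = €15 < min AVC = €25, price no longer covers variable cost at any output, so the firm shuts down: q = 0.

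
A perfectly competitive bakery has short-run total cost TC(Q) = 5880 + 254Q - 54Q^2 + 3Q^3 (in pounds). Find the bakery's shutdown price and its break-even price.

Shutdown price = £11; break-even price = £506

AVC = 254 - 54Q + 3Q^2; minimized at Q = 9, giving min AVC = £11. That is the shutdown price.
ATC = 5880/Q + 254 - 54Q + 3Q^2. Setting dATC/dQ = −5880/Q^2 − 54 + 6Q = 0 gives Q = 14 (since 6·14^3 − 54·14^2 = 5880).
min ATC = 5880/14 + 254 − 54·14 + 3·14^2 = £506. That is the break-even price.
Between these two prices the firm operates at a loss; above £506 it earns a profit.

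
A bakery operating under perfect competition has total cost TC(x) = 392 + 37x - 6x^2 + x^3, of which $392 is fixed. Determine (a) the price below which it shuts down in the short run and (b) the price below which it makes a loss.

Shutdown price = $28; break-even price = $100

Shutdown price = min AVC. AVC = 37 - 6x + x^2, with vertex at x = 3 and minimum $28.
ATC = 392/x + 37 - 6x + x^2. Setting dATC/dx = −392/x^2 − 6 + 2x = 0 gives x = 7 (since 2·7^3 − 6·7^2 = 392).
min ATC = 392/7 + 37 − 6·7 + 7^2 = $100. That is the break-even price.
Between these two prices the firm operates at a loss; above $100 it earns a profit.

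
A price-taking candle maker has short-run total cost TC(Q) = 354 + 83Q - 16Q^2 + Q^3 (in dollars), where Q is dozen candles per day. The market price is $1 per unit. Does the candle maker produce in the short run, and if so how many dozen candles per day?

Shut down

Variable cost is VC = 83Q - 16Q^2 + Q^3, so AVC = VC/Q = 83 - 16Q + Q^2 and MC = dTC/dQ = 83 - 32Q + 3Q^2.
AVC is minimized where dAVC/dQ = -16 + 2Q = 0, at Q = 8; min AVC = 83 - 16·8 + 8^2 = $19.
P = $1 lies below min AVC = $19; no output level covers variable cost.
Shutting down limits the loss to fixed cost, $354.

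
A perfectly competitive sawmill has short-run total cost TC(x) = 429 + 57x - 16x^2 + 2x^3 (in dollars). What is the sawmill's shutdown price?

The firm shuts down when price falls below the minimum of average variable cost. AVC = VC/x = 57 - 16x + 2x^2.
dAVC/dx = -16 + 4x = 0 gives x = 4. min AVC = 57 - 16·4 + 2·4^2 = 25.
So the shutdown price is $25.

$25 per unit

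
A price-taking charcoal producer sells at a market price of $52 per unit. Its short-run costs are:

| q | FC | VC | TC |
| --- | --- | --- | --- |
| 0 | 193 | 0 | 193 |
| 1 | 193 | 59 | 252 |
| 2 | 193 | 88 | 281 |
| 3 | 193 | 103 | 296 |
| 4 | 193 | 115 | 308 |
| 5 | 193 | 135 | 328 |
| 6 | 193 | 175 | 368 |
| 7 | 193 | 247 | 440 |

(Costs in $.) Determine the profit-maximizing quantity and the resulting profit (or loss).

Tabulate TR − TC: q=0: -193; q=1: -200; q=2: -177; q=3: -140; q=4: -100; q=5: -68; q=6: -56; q=7: -76.
Profit is maximized at q = 6. AVC there is 175/6 = $29.17 ≤ P, so producing beats shutting down (which would give -$193).

q = 6; profit = -$56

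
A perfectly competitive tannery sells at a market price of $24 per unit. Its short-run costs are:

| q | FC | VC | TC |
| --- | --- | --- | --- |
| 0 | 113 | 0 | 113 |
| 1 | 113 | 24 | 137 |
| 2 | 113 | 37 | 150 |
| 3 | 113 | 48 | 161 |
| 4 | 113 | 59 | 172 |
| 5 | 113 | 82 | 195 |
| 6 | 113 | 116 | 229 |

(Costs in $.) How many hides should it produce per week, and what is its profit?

Compute π = P·q − TC at each output: q=0: -113; q=1: -113; q=2: -102; q=3: -89; q=4: -76; q=5: -75; q=6: -85.
Profit is maximized at q = 5. AVC there is 82/5 = $16.40 ≤ P, so producing beats shutting down (which would give -$113).

q = 5; profit = -$75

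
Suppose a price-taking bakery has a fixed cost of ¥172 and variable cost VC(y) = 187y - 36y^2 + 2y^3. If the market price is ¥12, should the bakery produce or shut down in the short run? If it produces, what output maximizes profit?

Shut down

Variable cost is VC = 187y - 36y^2 + 2y^3, so AVC = VC/y = 187 - 36y + 2y^2 and MC = dTC/dy = 187 - 72y + 6y^2.
AVC is minimized where dAVC/dy = -36 + 4y = 0, at y = 9; min AVC = 187 - 36·9 + 2·9^2 = ¥25.
With P < min AVC (¥12 < ¥25), every unit sold adds to the loss.
Best response: produce nothing and absorb the ¥172 fixed cost.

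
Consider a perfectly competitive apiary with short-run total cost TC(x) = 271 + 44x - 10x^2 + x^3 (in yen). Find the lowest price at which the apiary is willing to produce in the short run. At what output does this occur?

¥19 per unit, at x = 5

The firm shuts down when price falls below the minimum of average variable cost. AVC = VC/x = 44 - 10x + x^2.
At the minimum of AVC, MC = AVC. MC = 44 - 20x + 3x^2; setting MC = AVC gives 2x^2 - 10x = 0, so x = 5. min AVC = 19.
The firm shuts down for any P below ¥19.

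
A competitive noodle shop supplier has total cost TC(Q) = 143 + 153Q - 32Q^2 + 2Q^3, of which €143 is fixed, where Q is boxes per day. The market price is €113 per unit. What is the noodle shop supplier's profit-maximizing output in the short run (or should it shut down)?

Strip out fixed cost: VC = 153Q - 32Q^2 + 2Q^3. Then AVC = 153 - 32Q + 2Q^2 and MC = 153 - 64Q + 6Q^2.
AVC hits its minimum where MC = AVC, at Q = 8, giving min AVC = 153 - 32·8 + 2·8^2 = €25.
Because €113 ≥ €25, revenue can cover variable cost; the firm operates.
P = MC gives 40 - 64Q + 6Q^2 = 0, with roots 2/3 and 10. Take the larger (rising MC): Q* = 10.
Check: AVC at Q = 10 is €33 ≤ P, so revenue covers variable cost.
Profit = P·Q − TC = 113·10 − 473 = €657.

Produce at Q = 10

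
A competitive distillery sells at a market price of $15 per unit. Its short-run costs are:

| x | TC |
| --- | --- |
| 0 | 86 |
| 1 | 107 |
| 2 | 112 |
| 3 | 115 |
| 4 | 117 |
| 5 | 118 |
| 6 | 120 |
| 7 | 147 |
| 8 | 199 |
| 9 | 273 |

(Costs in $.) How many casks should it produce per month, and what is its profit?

Tabulate TR − TC: x=0: -86; x=1: -92; x=2: -82; x=3: -70; x=4: -57; x=5: -43; x=6: -30; x=7: -42; x=8: -79; x=9: -138.
Profit is maximized at x = 6. AVC there is 34/6 = $5.67 ≤ P, so producing beats shutting down (which would give -$86).

x = 6; profit = -$30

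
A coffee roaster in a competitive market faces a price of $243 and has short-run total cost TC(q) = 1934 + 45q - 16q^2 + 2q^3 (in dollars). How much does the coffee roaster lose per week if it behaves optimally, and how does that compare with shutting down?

Profit = -$314 at q = 9

AVC = 45 - 16q + 2q^2; min AVC = $13 at q = 4. Since P = $243 ≥ min AVC, the firm produces.
MC = 45 - 32q + 6q^2. Setting P = MC and taking the root on the rising branch gives q* = 9.
TR = 243·9 = 2187. TC = 1934 + 567 = 2501. Profit = 2187 − 2501 = -$314.
By producing, the firm covers all variable cost plus $1620 of fixed cost; shutting down would lose the full $1934.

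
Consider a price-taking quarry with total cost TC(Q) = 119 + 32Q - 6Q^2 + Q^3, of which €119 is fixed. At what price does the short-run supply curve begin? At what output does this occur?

€23 per unit, at Q = 3

The firm shuts down when price falls below the minimum of average variable cost. AVC = VC/Q = 32 - 6Q + Q^2.
dAVC/dQ = -6 + 2Q = 0 gives Q = 3. min AVC = 32 - 6·3 + 3^2 = 23.
So the shutdown price is €23.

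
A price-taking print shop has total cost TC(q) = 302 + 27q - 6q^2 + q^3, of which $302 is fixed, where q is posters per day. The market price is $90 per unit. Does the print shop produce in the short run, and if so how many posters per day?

Produce at q = 7

Variable cost is VC = 27q - 6q^2 + q^3, so AVC = VC/q = 27 - 6q + q^2 and MC = dTC/dq = 27 - 12q + 3q^2.
The AVC parabola has its vertex at q = 6/2 = 3, where AVC = 27 - 6·3 + 3^2 = $18.
Because $90 ≥ $18, revenue can cover variable cost; the firm operates.
Set P = MC: 90 = 27 - 12q + 3q^2 → -63 - 12q + 3q^2 = 0. The roots are q = -3 and q = 7; the profit-maximizing output is on the rising part of MC, so q* = 7.
Check: AVC at q = 7 is $34 ≤ P, so revenue covers variable cost.
Profit = P·q − TC = 90·7 − 540 = $90.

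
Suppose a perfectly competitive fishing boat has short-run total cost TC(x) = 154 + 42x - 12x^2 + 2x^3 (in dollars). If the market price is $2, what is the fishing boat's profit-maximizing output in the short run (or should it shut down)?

From TC, MC = TC'(x) = 42 - 24x + 6x^2 and AVC = VC/x = 42 - 12x + 2x^2.
The AVC parabola has its vertex at x = 12/4 = 3, where AVC = 42 - 12·3 + 2·3^2 = $24.
Since P = $2 < min AVC = $24, price fails to cover variable cost at any output.
The firm minimizes its loss by shutting down and losing only its fixed cost of $154.

Shut down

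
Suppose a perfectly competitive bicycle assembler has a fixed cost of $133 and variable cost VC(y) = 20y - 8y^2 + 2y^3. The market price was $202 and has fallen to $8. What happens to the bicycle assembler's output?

Output falls from 7 to 0 (the firm shuts down)

AVC = 20 - 8y + 2y^2, minimized at y = 2 where min AVC = $12. MC = 20 - 16y + 6y^2.
At P = $202 ≥ min AVC, set P = MC on the rising branch: y = 7.
At P = $8 < min AVC = $12, price no longer covers variable cost at any output, so the firm shuts down: y = 0.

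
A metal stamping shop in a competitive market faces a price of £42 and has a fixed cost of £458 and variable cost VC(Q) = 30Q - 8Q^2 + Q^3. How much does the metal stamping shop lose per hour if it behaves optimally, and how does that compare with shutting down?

AVC = 30 - 8Q + Q^2; min AVC = £14 at Q = 4. Since P = £42 ≥ min AVC, the firm produces.
MC = 30 - 16Q + 3Q^2. Setting P = MC and taking the root on the rising branch gives Q* = 6.
TR = 42·6 = 252. TC = 458 + 108 = 566. Profit = 252 − 566 = -£314.
That loss of £314 beats the £458 the firm would lose by shutting down; producing recovers £144 of fixed cost.

Profit = -£314 at Q = 6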